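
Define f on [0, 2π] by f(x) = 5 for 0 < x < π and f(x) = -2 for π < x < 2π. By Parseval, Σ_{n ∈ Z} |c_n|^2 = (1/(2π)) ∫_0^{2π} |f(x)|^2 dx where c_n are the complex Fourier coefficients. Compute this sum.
Σ |c_n|^2 = 29/2

Parseval equates the L^2 energy of f (normalised by 1/(2π)) with the ℓ^2 sum of its Fourier coefficients: (1/(2π)) ∫_0^{2π} |f|^2 = Σ |c_n|^2.
Compute the left side: (1/(2π)) [∫_0^π 5^2 dx + ∫_π^{2π} (-2)^2 dx] = (1/(2π)) · (25π + 4π) = (25 + 4)/2 = 29/2.
So Σ_{n ∈ Z} |c_n|^2 = 29/2.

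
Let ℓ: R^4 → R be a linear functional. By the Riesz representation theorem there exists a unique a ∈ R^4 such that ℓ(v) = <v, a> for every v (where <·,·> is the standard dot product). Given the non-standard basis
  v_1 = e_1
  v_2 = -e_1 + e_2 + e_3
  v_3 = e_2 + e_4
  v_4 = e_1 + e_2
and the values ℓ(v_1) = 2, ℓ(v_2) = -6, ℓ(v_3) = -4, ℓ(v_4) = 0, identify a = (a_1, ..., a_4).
a = (2, -2, -2, -2)

Write a = (a_1, ..., a_4) in the standard basis. For each basis vector v_i, ℓ(v_i) = <v_i, a> is a linear equation in the a_j's. Collect the n equations into a matrix system V a = ℓ, where row i of V is v_i (expressed in the standard basis). Since V is invertible (lower-triangular with 1s on the diagonal, up to permutation), solve by back-substitution:
  V =
[[1, 0, 0, 0],
 [-1, 1, 1, 0],
 [0, 1, 0, 1],
 [1, 1, 0, 0]]
  V a = (2, -6, -4, 0)
Solving gives a = (2, -2, -2, -2).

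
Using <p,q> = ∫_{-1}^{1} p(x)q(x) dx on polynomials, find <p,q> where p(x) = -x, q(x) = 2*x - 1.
<p,q> = -4/3

Expand the product: p(x)·q(x) = -2*x^2 + x.
∫_{-1}^{1} of each monomial x^k gives [2/(k+1) if k even, 0 if k odd]. Integrating term-by-term (or equivalently evaluating the antiderivative F(x) = -2*x^3/3 + x^2/2 at the endpoints):
  F(1) − F(−1) = -1/6 − (7/6) = -4/3.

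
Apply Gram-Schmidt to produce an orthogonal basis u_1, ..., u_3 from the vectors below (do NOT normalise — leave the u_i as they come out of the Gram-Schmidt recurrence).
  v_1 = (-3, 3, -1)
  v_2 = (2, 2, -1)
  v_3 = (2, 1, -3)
Orthogonal basis:
  u_1 = (-3, 3, -1)
  u_2 = (41/19, 35/19, -18/19)
  u_3 = (-29/170, -29/34, -174/85)

Apply the Gram-Schmidt recurrence
  u_1 = v_1
  u_i = v_i − Σ_{j<i} ((v_i · u_j) / (u_j · u_j)) · u_j.

Step by step this gives:
  u_1 = (-3, 3, -1)
  u_2 = (41/19, 35/19, -18/19)
  u_3 = (-29/170, -29/34, -174/85)

Orthogonality check:
  u_2 · u_1 = 0 (should be 0)
  u_3 · u_1 = 0 (should be 0)
  u_3 · u_2 = 0 (should be 0)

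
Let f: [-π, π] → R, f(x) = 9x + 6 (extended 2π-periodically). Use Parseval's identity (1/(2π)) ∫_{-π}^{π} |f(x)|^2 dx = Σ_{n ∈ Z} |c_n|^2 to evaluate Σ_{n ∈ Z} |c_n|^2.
Σ |c_n|^2 = 27π^2 + 36

Expand and integrate term by term over [-π, π]:
  ∫ (9x)^2 dx = 81·(2π^3/3); ∫ 2·9·(6)·x dx = 0 (odd integrand); ∫ 6^2 dx = 36·2π.
So (1/(2π)) ∫_{-π}^{π} (9x + 6)^2 dx = 81π^2/3 + 36 = 27π^2 + 36.
Parseval ⇒ Σ |c_n|^2 = 27π^2 + 36.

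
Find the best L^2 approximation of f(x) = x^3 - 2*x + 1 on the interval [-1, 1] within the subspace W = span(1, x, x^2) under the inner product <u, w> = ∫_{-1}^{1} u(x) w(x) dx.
g(x) = 1 - 7*x/5

The best approximation g ∈ W is the orthogonal projection of f onto W. Writing g = a_0 + a_1 x + a_2 x^2, the coefficients solve the normal equations G · a = b where
  G_{ij} = <φ_i, φ_j> and b_i = <f, φ_i>, with φ_0 = 1, φ_1 = x, φ_2 = x^2.
G =
  [2, 0, 2/3]
  [0, 2/3, 0]
  [2/3, 0, 2/5],
b = (2, -14/15, 2/3).
Solving gives a_0 = 1, a_1 = -7/5, a_2 = 0, so
  g(x) = 1 - 7*x/5.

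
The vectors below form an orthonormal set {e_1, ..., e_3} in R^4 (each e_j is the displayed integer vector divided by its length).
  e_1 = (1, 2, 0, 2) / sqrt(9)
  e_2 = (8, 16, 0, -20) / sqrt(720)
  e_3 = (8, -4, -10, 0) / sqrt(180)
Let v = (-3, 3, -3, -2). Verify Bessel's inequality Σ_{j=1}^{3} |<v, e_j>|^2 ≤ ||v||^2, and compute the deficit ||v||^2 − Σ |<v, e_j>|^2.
Σ |<v, e_j>|^2 = 6; ||v||^2 = 31; deficit = 25

Write each e_j = u_j / sqrt(<u_j, u_j>) where u_j is the displayed integer vector. Then <v, e_j> = <v, u_j> / sqrt(<u_j, u_j>), so |<v, e_j>|^2 = <v, u_j>^2 / <u_j, u_j>.
Coefficients: <v, e_1> = -1/sqrt(9), <v, e_2> = 64/sqrt(720), <v, e_3> = -6/sqrt(180).
Square and sum: Σ |<v, e_j>|^2 = 6.
Compute ||v||^2 = v·v = 31.
Deficit = 31 − 6 = 25 ≥ 0, confirming Bessel's inequality. (The deficit equals ||v − Σ <v,e_j> e_j||^2, the squared distance from v to span{e_j}.)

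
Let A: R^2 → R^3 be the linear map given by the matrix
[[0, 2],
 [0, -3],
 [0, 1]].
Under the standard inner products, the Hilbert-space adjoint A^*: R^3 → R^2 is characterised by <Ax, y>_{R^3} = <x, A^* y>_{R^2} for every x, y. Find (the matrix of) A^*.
A^* = A^T =
[[0, 0, 0],
 [2, -3, 1]]

For real matrices with standard dot products, the defining identity <Ax, y> = <x, A^* y> gives (Ax)^T y = x^T (A^*) y, i.e. x^T A^T y = x^T (A^*) y. Since this holds for all x, y, we must have A^* = A^T. Therefore
A^* =
[[0, 0, 0],
 [2, -3, 1]].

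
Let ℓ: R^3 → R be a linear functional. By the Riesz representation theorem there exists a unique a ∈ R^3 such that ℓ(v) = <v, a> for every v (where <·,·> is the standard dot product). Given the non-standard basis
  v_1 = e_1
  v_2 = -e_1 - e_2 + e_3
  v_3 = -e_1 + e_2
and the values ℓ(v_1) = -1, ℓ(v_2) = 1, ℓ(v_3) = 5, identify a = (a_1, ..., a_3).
a = (-1, 4, 4)

Write a = (a_1, ..., a_3) in the standard basis. For each basis vector v_i, ℓ(v_i) = <v_i, a> is a linear equation in the a_j's. Collect the n equations into a matrix system V a = ℓ, where row i of V is v_i (expressed in the standard basis). Since V is invertible (lower-triangular with 1s on the diagonal, up to permutation), solve by back-substitution:
  V =
[[1, 0, 0],
 [-1, -1, 1],
 [-1, 1, 0]]
  V a = (-1, 1, 5)
Solving gives a = (-1, 4, 4).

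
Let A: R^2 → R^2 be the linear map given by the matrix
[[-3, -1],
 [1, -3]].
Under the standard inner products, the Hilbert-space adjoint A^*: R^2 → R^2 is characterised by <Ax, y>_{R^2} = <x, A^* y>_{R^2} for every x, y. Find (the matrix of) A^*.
A^* = A^T =
[[-3, 1],
 [-1, -3]]

For real matrices with standard dot products, the defining identity <Ax, y> = <x, A^* y> gives (Ax)^T y = x^T (A^*) y, i.e. x^T A^T y = x^T (A^*) y. Since this holds for all x, y, we must have A^* = A^T. Therefore
A^* =
[[-3, 1],
 [-1, -3]].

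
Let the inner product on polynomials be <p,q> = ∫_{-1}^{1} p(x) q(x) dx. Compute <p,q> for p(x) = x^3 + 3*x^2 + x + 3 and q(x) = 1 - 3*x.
<p,q> = 24/5

Expand the product: p(x)·q(x) = -3*x^4 - 8*x^3 - 8*x + 3.
∫_{-1}^{1} of each monomial x^k gives [2/(k+1) if k even, 0 if k odd]. Integrating term-by-term (or equivalently evaluating the antiderivative F(x) = -3*x^5/5 - 2*x^4 - 4*x^2 + 3*x at the endpoints):
  F(1) − F(−1) = -18/5 − (-42/5) = 24/5.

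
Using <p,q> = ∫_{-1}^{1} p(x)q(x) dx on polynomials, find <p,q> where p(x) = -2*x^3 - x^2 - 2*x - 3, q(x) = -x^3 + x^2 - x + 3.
<p,q> = -1984/105

Expand the product: p(x)·q(x) = 2*x^6 - x^5 + 3*x^4 - 4*x^3 - 4*x^2 - 3*x - 9.
∫_{-1}^{1} of each monomial x^k gives [2/(k+1) if k even, 0 if k odd]. Integrating term-by-term (or equivalently evaluating the antiderivative F(x) = 2*x^7/7 - x^6/6 + 3*x^5/5 - x^4 - 4*x^3/3 - 3*x^2/2 - 9*x at the endpoints):
  F(1) − F(−1) = -424/35 − (712/105) = -1984/105.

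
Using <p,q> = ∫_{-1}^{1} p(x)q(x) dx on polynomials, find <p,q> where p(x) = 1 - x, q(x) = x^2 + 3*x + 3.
<p,q> = 14/3

Expand the product: p(x)·q(x) = -x^3 - 2*x^2 + 3.
∫_{-1}^{1} of each monomial x^k gives [2/(k+1) if k even, 0 if k odd]. Integrating term-by-term (or equivalently evaluating the antiderivative F(x) = -x^4/4 - 2*x^3/3 + 3*x at the endpoints):
  F(1) − F(−1) = 25/12 − (-31/12) = 14/3.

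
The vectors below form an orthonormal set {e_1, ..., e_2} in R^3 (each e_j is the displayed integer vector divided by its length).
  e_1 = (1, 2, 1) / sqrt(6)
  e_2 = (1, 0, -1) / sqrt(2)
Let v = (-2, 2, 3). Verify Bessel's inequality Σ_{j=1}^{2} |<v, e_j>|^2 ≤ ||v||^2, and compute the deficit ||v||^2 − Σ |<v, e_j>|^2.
Σ |<v, e_j>|^2 = 50/3; ||v||^2 = 17; deficit = 1/3

Write each e_j = u_j / sqrt(<u_j, u_j>) where u_j is the displayed integer vector. Then <v, e_j> = <v, u_j> / sqrt(<u_j, u_j>), so |<v, e_j>|^2 = <v, u_j>^2 / <u_j, u_j>.
Coefficients: <v, e_1> = 5/sqrt(6), <v, e_2> = -5/sqrt(2).
Square and sum: Σ |<v, e_j>|^2 = 50/3.
Compute ||v||^2 = v·v = 17.
Deficit = 17 − 50/3 = 1/3 ≥ 0, confirming Bessel's inequality. (The deficit equals ||v − Σ <v,e_j> e_j||^2, the squared distance from v to span{e_j}.)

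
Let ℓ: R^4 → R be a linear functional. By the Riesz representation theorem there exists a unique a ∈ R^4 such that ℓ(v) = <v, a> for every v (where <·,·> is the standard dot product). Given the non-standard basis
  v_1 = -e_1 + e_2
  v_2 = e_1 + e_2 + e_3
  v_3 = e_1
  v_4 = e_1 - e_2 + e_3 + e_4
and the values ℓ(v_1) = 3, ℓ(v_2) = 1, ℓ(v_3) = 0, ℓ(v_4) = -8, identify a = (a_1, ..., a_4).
a = (0, 3, -2, -3)

Write a = (a_1, ..., a_4) in the standard basis. For each basis vector v_i, ℓ(v_i) = <v_i, a> is a linear equation in the a_j's. Collect the n equations into a matrix system V a = ℓ, where row i of V is v_i (expressed in the standard basis). Since V is invertible (lower-triangular with 1s on the diagonal, up to permutation), solve by back-substitution:
  V =
[[-1, 1, 0, 0],
 [1, 1, 1, 0],
 [1, 0, 0, 0],
 [1, -1, 1, 1]]
  V a = (3, 1, 0, -8)
Solving gives a = (0, 3, -2, -3).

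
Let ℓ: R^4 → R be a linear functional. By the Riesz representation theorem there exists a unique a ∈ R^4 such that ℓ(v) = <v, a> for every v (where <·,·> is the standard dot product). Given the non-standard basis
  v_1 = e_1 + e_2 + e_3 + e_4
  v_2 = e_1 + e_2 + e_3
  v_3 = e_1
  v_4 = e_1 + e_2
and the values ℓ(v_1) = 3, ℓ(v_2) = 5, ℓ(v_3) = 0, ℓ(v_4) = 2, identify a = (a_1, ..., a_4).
a = (0, 2, 3, -2)

Write a = (a_1, ..., a_4) in the standard basis. For each basis vector v_i, ℓ(v_i) = <v_i, a> is a linear equation in the a_j's. Collect the n equations into a matrix system V a = ℓ, where row i of V is v_i (expressed in the standard basis). Since V is invertible (lower-triangular with 1s on the diagonal, up to permutation), solve by back-substitution:
  V =
[[1, 1, 1, 1],
 [1, 1, 1, 0],
 [1, 0, 0, 0],
 [1, 1, 0, 0]]
  V a = (3, 5, 0, 2)
Solving gives a = (0, 2, 3, -2).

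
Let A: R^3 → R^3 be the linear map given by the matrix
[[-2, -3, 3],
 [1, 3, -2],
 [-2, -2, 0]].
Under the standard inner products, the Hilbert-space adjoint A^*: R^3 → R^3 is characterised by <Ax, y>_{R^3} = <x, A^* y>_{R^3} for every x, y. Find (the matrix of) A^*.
A^* = A^T =
[[-2, 1, -2],
 [-3, 3, -2],
 [3, -2, 0]]

For real matrices with standard dot products, the defining identity <Ax, y> = <x, A^* y> gives (Ax)^T y = x^T (A^*) y, i.e. x^T A^T y = x^T (A^*) y. Since this holds for all x, y, we must have A^* = A^T. Therefore
A^* =
[[-2, 1, -2],
 [-3, 3, -2],
 [3, -2, 0]].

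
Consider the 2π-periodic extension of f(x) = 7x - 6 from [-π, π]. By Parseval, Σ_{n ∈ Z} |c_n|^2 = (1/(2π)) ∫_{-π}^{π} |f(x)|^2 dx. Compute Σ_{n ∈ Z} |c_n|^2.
Σ |c_n|^2 = 49π^2/3 + 36

Expand and integrate term by term over [-π, π]:
  ∫ (7x)^2 dx = 49·(2π^3/3); ∫ 2·7·(-6)·x dx = 0 (odd integrand); ∫ (-6)^2 dx = 36·2π.
So (1/(2π)) ∫_{-π}^{π} (7x - 6)^2 dx = 49π^2/3 + 36 = 49π^2/3 + 36.
Parseval ⇒ Σ |c_n|^2 = 49π^2/3 + 36.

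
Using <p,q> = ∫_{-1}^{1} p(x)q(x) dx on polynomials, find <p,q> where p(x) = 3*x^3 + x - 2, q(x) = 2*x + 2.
<p,q> = -64/15

Expand the product: p(x)·q(x) = 6*x^4 + 6*x^3 + 2*x^2 - 2*x - 4.
∫_{-1}^{1} of each monomial x^k gives [2/(k+1) if k even, 0 if k odd]. Integrating term-by-term (or equivalently evaluating the antiderivative F(x) = 6*x^5/5 + 3*x^4/2 + 2*x^3/3 - x^2 - 4*x at the endpoints):
  F(1) − F(−1) = -49/30 − (79/30) = -64/15.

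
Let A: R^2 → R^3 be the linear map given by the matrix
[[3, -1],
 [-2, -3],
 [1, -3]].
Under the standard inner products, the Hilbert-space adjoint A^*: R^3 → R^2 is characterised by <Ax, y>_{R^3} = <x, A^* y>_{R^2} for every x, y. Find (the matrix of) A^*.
A^* = A^T =
[[3, -2, 1],
 [-1, -3, -3]]

For real matrices with standard dot products, the defining identity <Ax, y> = <x, A^* y> gives (Ax)^T y = x^T (A^*) y, i.e. x^T A^T y = x^T (A^*) y. Since this holds for all x, y, we must have A^* = A^T. Therefore
A^* =
[[3, -2, 1],
 [-1, -3, -3]].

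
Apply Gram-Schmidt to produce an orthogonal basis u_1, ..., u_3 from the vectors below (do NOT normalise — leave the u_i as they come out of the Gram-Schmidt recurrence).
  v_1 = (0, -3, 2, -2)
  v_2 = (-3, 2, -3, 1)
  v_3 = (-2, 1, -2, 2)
Orthogonal basis:
  u_1 = (0, -3, 2, -2)
  u_2 = (-3, -8/17, -23/17, -11/17)
  u_3 = (-12/65, -128/195, 22/195, 214/195)

Apply the Gram-Schmidt recurrence
  u_1 = v_1
  u_i = v_i − Σ_{j<i} ((v_i · u_j) / (u_j · u_j)) · u_j.

Step by step this gives:
  u_1 = (0, -3, 2, -2)
  u_2 = (-3, -8/17, -23/17, -11/17)
  u_3 = (-12/65, -128/195, 22/195, 214/195)

Orthogonality check:
  u_2 · u_1 = 0 (should be 0)
  u_3 · u_1 = 0 (should be 0)
  u_3 · u_2 = 0 (should be 0)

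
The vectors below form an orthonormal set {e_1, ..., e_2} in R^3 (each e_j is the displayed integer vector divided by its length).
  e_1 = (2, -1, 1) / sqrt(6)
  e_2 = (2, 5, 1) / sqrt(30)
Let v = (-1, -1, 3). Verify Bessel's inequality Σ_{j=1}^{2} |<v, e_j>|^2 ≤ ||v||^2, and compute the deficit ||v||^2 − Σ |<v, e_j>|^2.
Σ |<v, e_j>|^2 = 6/5; ||v||^2 = 11; deficit = 49/5

Write each e_j = u_j / sqrt(<u_j, u_j>) where u_j is the displayed integer vector. Then <v, e_j> = <v, u_j> / sqrt(<u_j, u_j>), so |<v, e_j>|^2 = <v, u_j>^2 / <u_j, u_j>.
Coefficients: <v, e_1> = 2/sqrt(6), <v, e_2> = -4/sqrt(30).
Square and sum: Σ |<v, e_j>|^2 = 6/5.
Compute ||v||^2 = v·v = 11.
Deficit = 11 − 6/5 = 49/5 ≥ 0, confirming Bessel's inequality. (The deficit equals ||v − Σ <v,e_j> e_j||^2, the squared distance from v to span{e_j}.)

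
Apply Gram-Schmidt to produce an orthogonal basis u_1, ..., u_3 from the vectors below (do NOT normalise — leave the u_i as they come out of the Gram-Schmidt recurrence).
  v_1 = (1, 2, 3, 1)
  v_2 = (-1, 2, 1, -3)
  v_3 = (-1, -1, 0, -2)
Orthogonal basis:
  u_1 = (1, 2, 3, 1)
  u_2 = (-6/5, 8/5, 2/5, -16/5)
  u_3 = (-1/6, -1, 5/6, -1/3)

Apply the Gram-Schmidt recurrence
  u_1 = v_1
  u_i = v_i − Σ_{j<i} ((v_i · u_j) / (u_j · u_j)) · u_j.

Step by step this gives:
  u_1 = (1, 2, 3, 1)
  u_2 = (-6/5, 8/5, 2/5, -16/5)
  u_3 = (-1/6, -1, 5/6, -1/3)

Orthogonality check:
  u_2 · u_1 = 0 (should be 0)
  u_3 · u_1 = 0 (should be 0)
  u_3 · u_2 = 0 (should be 0)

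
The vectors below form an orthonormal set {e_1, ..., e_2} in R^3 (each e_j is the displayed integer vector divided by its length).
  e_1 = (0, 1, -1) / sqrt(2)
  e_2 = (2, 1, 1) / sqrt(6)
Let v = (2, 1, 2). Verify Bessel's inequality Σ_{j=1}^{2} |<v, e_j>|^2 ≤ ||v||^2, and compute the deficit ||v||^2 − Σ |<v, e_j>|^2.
Σ |<v, e_j>|^2 = 26/3; ||v||^2 = 9; deficit = 1/3

Write each e_j = u_j / sqrt(<u_j, u_j>) where u_j is the displayed integer vector. Then <v, e_j> = <v, u_j> / sqrt(<u_j, u_j>), so |<v, e_j>|^2 = <v, u_j>^2 / <u_j, u_j>.
Coefficients: <v, e_1> = -1/sqrt(2), <v, e_2> = 7/sqrt(6).
Square and sum: Σ |<v, e_j>|^2 = 26/3.
Compute ||v||^2 = v·v = 9.
Deficit = 9 − 26/3 = 1/3 ≥ 0, confirming Bessel's inequality. (The deficit equals ||v − Σ <v,e_j> e_j||^2, the squared distance from v to span{e_j}.)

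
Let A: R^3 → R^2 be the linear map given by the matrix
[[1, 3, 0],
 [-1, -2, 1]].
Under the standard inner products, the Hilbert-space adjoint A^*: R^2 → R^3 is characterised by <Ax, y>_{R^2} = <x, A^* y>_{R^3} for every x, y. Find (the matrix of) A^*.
A^* = A^T =
[[1, -1],
 [3, -2],
 [0, 1]]

For real matrices with standard dot products, the defining identity <Ax, y> = <x, A^* y> gives (Ax)^T y = x^T (A^*) y, i.e. x^T A^T y = x^T (A^*) y. Since this holds for all x, y, we must have A^* = A^T. Therefore
A^* =
[[1, -1],
 [3, -2],
 [0, 1]].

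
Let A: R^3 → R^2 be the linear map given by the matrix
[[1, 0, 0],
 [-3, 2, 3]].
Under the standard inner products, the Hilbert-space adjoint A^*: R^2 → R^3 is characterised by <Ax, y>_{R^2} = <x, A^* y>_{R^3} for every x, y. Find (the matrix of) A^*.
A^* = A^T =
[[1, -3],
 [0, 2],
 [0, 3]]

For real matrices with standard dot products, the defining identity <Ax, y> = <x, A^* y> gives (Ax)^T y = x^T (A^*) y, i.e. x^T A^T y = x^T (A^*) y. Since this holds for all x, y, we must have A^* = A^T. Therefore
A^* =
[[1, -3],
 [0, 2],
 [0, 3]].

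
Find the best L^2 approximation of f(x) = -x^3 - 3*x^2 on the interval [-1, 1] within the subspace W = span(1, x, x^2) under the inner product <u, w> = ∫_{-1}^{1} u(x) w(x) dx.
g(x) = -3*x^2 - 3*x/5

The best approximation g ∈ W is the orthogonal projection of f onto W. Writing g = a_0 + a_1 x + a_2 x^2, the coefficients solve the normal equations G · a = b where
  G_{ij} = <φ_i, φ_j> and b_i = <f, φ_i>, with φ_0 = 1, φ_1 = x, φ_2 = x^2.
G =
  [2, 0, 2/3]
  [0, 2/3, 0]
  [2/3, 0, 2/5],
b = (-2, -2/5, -6/5).
Solving gives a_0 = 0, a_1 = -3/5, a_2 = -3, so
  g(x) = -3*x^2 - 3*x/5.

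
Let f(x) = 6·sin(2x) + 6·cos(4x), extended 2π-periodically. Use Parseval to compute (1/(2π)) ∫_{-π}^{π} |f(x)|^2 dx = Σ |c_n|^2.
Σ |c_n|^2 = 36

Expand |f|^2 and use orthogonality of {sin(nx), cos(mx)} on [-π, π]:
  ∫_{-π}^{π} sin(nx)^2 dx = π, ∫ cos(mx)^2 dx = π, and cross terms integrate to 0.
So ∫_{-π}^{π} f(x)^2 dx = 6^2 · π + 6^2 · π = (36 + 36)π.
Divide by 2π: (36 + 36)/2 = 36.
By Parseval, this equals Σ |c_n|^2.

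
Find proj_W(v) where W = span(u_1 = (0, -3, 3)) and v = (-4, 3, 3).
proj_W(v) = (0, 0, 0)

Set up U = [u_1 | ... | u_1] ∈ R^(3×1). The projector onto W = col(U) is P = U (U^T U)^(-1) U^T.
Compute U^T U =
  [18],
and U^T v = (0).
Solve U^T U · c = U^T v for the coefficients: c = (0). The projection is proj_W(v) = U c.
Check: (v - proj_W(v)) · u_1 = 0  (should be 0).
Result: proj_W(v) = (0, 0, 0).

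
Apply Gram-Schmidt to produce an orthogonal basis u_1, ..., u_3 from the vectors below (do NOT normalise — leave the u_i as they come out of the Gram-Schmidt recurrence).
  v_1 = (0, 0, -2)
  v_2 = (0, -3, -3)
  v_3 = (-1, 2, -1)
Orthogonal basis:
  u_1 = (0, 0, -2)
  u_2 = (0, -3, 0)
  u_3 = (-1, 0, 0)

Apply the Gram-Schmidt recurrence
  u_1 = v_1
  u_i = v_i − Σ_{j<i} ((v_i · u_j) / (u_j · u_j)) · u_j.

Step by step this gives:
  u_1 = (0, 0, -2)
  u_2 = (0, -3, 0)
  u_3 = (-1, 0, 0)

Orthogonality check:
  u_2 · u_1 = 0 (should be 0)
  u_3 · u_1 = 0 (should be 0)
  u_3 · u_2 = 0 (should be 0)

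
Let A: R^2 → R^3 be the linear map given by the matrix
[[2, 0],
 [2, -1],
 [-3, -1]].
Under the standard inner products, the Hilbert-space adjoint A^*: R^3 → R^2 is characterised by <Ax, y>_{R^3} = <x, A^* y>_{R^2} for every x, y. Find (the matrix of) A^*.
A^* = A^T =
[[2, 2, -3],
 [0, -1, -1]]

For real matrices with standard dot products, the defining identity <Ax, y> = <x, A^* y> gives (Ax)^T y = x^T (A^*) y, i.e. x^T A^T y = x^T (A^*) y. Since this holds for all x, y, we must have A^* = A^T. Therefore
A^* =
[[2, 2, -3],
 [0, -1, -1]].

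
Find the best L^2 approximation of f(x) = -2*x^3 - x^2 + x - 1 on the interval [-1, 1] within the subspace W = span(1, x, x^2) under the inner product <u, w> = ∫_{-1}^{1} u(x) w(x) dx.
g(x) = -x^2 - x/5 - 1

The best approximation g ∈ W is the orthogonal projection of f onto W. Writing g = a_0 + a_1 x + a_2 x^2, the coefficients solve the normal equations G · a = b where
  G_{ij} = <φ_i, φ_j> and b_i = <f, φ_i>, with φ_0 = 1, φ_1 = x, φ_2 = x^2.
G =
  [2, 0, 2/3]
  [0, 2/3, 0]
  [2/3, 0, 2/5],
b = (-8/3, -2/15, -16/15).
Solving gives a_0 = -1, a_1 = -1/5, a_2 = -1, so
  g(x) = -x^2 - x/5 - 1.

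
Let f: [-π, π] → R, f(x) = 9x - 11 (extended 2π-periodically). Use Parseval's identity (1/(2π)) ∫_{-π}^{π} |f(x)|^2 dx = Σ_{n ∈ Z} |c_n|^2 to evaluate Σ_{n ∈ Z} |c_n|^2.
Σ |c_n|^2 = 27π^2 + 121

Expand and integrate term by term over [-π, π]:
  ∫ (9x)^2 dx = 81·(2π^3/3); ∫ 2·9·(-11)·x dx = 0 (odd integrand); ∫ (-11)^2 dx = 121·2π.
So (1/(2π)) ∫_{-π}^{π} (9x - 11)^2 dx = 81π^2/3 + 121 = 27π^2 + 121.
Parseval ⇒ Σ |c_n|^2 = 27π^2 + 121.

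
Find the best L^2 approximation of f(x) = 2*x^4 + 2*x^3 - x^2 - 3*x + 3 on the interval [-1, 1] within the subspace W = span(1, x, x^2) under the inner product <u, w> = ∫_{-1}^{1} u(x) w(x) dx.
g(x) = 5*x^2/7 - 9*x/5 + 99/35

The best approximation g ∈ W is the orthogonal projection of f onto W. Writing g = a_0 + a_1 x + a_2 x^2, the coefficients solve the normal equations G · a = b where
  G_{ij} = <φ_i, φ_j> and b_i = <f, φ_i>, with φ_0 = 1, φ_1 = x, φ_2 = x^2.
G =
  [2, 0, 2/3]
  [0, 2/3, 0]
  [2/3, 0, 2/5],
b = (92/15, -6/5, 76/35).
Solving gives a_0 = 99/35, a_1 = -9/5, a_2 = 5/7, so
  g(x) = 5*x^2/7 - 9*x/5 + 99/35.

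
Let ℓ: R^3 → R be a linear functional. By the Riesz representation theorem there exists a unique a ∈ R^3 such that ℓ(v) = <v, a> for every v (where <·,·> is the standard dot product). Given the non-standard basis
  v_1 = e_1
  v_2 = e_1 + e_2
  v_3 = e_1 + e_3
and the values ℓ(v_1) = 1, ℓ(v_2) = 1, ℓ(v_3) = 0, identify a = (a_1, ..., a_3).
a = (1, 0, -1)

Write a = (a_1, ..., a_3) in the standard basis. For each basis vector v_i, ℓ(v_i) = <v_i, a> is a linear equation in the a_j's. Collect the n equations into a matrix system V a = ℓ, where row i of V is v_i (expressed in the standard basis). Since V is invertible (lower-triangular with 1s on the diagonal, up to permutation), solve by back-substitution:
  V =
[[1, 0, 0],
 [1, 1, 0],
 [1, 0, 1]]
  V a = (1, 1, 0)
Solving gives a = (1, 0, -1).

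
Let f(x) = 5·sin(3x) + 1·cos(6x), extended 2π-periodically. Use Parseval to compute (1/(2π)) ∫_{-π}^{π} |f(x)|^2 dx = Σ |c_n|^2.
Σ |c_n|^2 = 13

Expand |f|^2 and use orthogonality of {sin(nx), cos(mx)} on [-π, π]:
  ∫_{-π}^{π} sin(nx)^2 dx = π, ∫ cos(mx)^2 dx = π, and cross terms integrate to 0.
So ∫_{-π}^{π} f(x)^2 dx = 5^2 · π + 1^2 · π = (25 + 1)π.
Divide by 2π: (25 + 1)/2 = 13.
By Parseval, this equals Σ |c_n|^2.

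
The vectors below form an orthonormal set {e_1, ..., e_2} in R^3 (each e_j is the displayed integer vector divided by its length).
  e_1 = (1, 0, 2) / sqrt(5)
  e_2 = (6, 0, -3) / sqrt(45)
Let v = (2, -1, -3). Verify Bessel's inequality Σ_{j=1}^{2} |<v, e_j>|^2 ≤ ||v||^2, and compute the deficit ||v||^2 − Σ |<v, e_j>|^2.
Σ |<v, e_j>|^2 = 13; ||v||^2 = 14; deficit = 1

Write each e_j = u_j / sqrt(<u_j, u_j>) where u_j is the displayed integer vector. Then <v, e_j> = <v, u_j> / sqrt(<u_j, u_j>), so |<v, e_j>|^2 = <v, u_j>^2 / <u_j, u_j>.
Coefficients: <v, e_1> = -4/sqrt(5), <v, e_2> = 21/sqrt(45).
Square and sum: Σ |<v, e_j>|^2 = 13.
Compute ||v||^2 = v·v = 14.
Deficit = 14 − 13 = 1 ≥ 0, confirming Bessel's inequality. (The deficit equals ||v − Σ <v,e_j> e_j||^2, the squared distance from v to span{e_j}.)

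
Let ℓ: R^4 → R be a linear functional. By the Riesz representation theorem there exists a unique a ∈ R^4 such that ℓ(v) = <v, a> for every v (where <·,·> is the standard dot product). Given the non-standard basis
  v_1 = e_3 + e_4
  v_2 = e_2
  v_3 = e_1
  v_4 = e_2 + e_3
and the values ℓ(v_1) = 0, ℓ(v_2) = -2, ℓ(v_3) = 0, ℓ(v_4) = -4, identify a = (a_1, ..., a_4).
a = (0, -2, -2, 2)

Write a = (a_1, ..., a_4) in the standard basis. For each basis vector v_i, ℓ(v_i) = <v_i, a> is a linear equation in the a_j's. Collect the n equations into a matrix system V a = ℓ, where row i of V is v_i (expressed in the standard basis). Since V is invertible (lower-triangular with 1s on the diagonal, up to permutation), solve by back-substitution:
  V =
[[0, 0, 1, 1],
 [0, 1, 0, 0],
 [1, 0, 0, 0],
 [0, 1, 1, 0]]
  V a = (0, -2, 0, -4)
Solving gives a = (0, -2, -2, 2).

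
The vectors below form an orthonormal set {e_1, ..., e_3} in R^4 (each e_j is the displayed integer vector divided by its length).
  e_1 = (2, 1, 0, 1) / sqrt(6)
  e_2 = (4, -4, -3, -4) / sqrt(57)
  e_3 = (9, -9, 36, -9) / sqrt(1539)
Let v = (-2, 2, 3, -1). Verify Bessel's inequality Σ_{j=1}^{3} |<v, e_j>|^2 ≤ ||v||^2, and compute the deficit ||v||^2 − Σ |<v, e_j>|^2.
Σ |<v, e_j>|^2 = 27/2; ||v||^2 = 18; deficit = 9/2

Write each e_j = u_j / sqrt(<u_j, u_j>) where u_j is the displayed integer vector. Then <v, e_j> = <v, u_j> / sqrt(<u_j, u_j>), so |<v, e_j>|^2 = <v, u_j>^2 / <u_j, u_j>.
Coefficients: <v, e_1> = -3/sqrt(6), <v, e_2> = -21/sqrt(57), <v, e_3> = 81/sqrt(1539).
Square and sum: Σ |<v, e_j>|^2 = 27/2.
Compute ||v||^2 = v·v = 18.
Deficit = 18 − 27/2 = 9/2 ≥ 0, confirming Bessel's inequality. (The deficit equals ||v − Σ <v,e_j> e_j||^2, the squared distance from v to span{e_j}.)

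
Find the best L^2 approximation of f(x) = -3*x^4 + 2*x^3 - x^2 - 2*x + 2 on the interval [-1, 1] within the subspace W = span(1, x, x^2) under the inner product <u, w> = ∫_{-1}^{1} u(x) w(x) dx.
g(x) = -25*x^2/7 - 4*x/5 + 79/35

The best approximation g ∈ W is the orthogonal projection of f onto W. Writing g = a_0 + a_1 x + a_2 x^2, the coefficients solve the normal equations G · a = b where
  G_{ij} = <φ_i, φ_j> and b_i = <f, φ_i>, with φ_0 = 1, φ_1 = x, φ_2 = x^2.
G =
  [2, 0, 2/3]
  [0, 2/3, 0]
  [2/3, 0, 2/5],
b = (32/15, -8/15, 8/105).
Solving gives a_0 = 79/35, a_1 = -4/5, a_2 = -25/7, so
  g(x) = -25*x^2/7 - 4*x/5 + 79/35.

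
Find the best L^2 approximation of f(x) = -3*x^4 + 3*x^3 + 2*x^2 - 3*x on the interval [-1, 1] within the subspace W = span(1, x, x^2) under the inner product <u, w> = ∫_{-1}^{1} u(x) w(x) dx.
g(x) = -4*x^2/7 - 6*x/5 + 9/35

The best approximation g ∈ W is the orthogonal projection of f onto W. Writing g = a_0 + a_1 x + a_2 x^2, the coefficients solve the normal equations G · a = b where
  G_{ij} = <φ_i, φ_j> and b_i = <f, φ_i>, with φ_0 = 1, φ_1 = x, φ_2 = x^2.
G =
  [2, 0, 2/3]
  [0, 2/3, 0]
  [2/3, 0, 2/5],
b = (2/15, -4/5, -2/35).
Solving gives a_0 = 9/35, a_1 = -6/5, a_2 = -4/7, so
  g(x) = -4*x^2/7 - 6*x/5 + 9/35.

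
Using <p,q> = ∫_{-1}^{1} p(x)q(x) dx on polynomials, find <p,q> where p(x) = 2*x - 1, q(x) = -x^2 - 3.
<p,q> = 20/3

Expand the product: p(x)·q(x) = -2*x^3 + x^2 - 6*x + 3.
∫_{-1}^{1} of each monomial x^k gives [2/(k+1) if k even, 0 if k odd]. Integrating term-by-term (or equivalently evaluating the antiderivative F(x) = -x^4/2 + x^3/3 - 3*x^2 + 3*x at the endpoints):
  F(1) − F(−1) = -1/6 − (-41/6) = 20/3.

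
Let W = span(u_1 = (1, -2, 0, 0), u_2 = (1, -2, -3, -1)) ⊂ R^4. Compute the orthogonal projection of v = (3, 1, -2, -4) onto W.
proj_W(v) = (1/5, -2/5, -3, -1)

Set up U = [u_1 | ... | u_2] ∈ R^(4×2). The projector onto W = col(U) is P = U (U^T U)^(-1) U^T.
Compute U^T U =
  [5, 5]
  [5, 15],
and U^T v = (1, 11).
Solve U^T U · c = U^T v for the coefficients: c = (-4/5, 1). The projection is proj_W(v) = U c.
Check: (v - proj_W(v)) · u_1 = 0  (should be 0).
Check: (v - proj_W(v)) · u_2 = 0  (should be 0).
Result: proj_W(v) = (1/5, -2/5, -3, -1).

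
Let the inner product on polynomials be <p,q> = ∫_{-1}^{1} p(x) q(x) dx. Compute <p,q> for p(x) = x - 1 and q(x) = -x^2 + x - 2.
<p,q> = 16/3

Expand the product: p(x)·q(x) = -x^3 + 2*x^2 - 3*x + 2.
∫_{-1}^{1} of each monomial x^k gives [2/(k+1) if k even, 0 if k odd]. Integrating term-by-term (or equivalently evaluating the antiderivative F(x) = -x^4/4 + 2*x^3/3 - 3*x^2/2 + 2*x at the endpoints):
  F(1) − F(−1) = 11/12 − (-53/12) = 16/3.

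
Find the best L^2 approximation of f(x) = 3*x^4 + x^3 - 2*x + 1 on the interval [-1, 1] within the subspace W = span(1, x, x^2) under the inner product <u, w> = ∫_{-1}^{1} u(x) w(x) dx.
g(x) = 18*x^2/7 - 7*x/5 + 26/35

The best approximation g ∈ W is the orthogonal projection of f onto W. Writing g = a_0 + a_1 x + a_2 x^2, the coefficients solve the normal equations G · a = b where
  G_{ij} = <φ_i, φ_j> and b_i = <f, φ_i>, with φ_0 = 1, φ_1 = x, φ_2 = x^2.
G =
  [2, 0, 2/3]
  [0, 2/3, 0]
  [2/3, 0, 2/5],
b = (16/5, -14/15, 32/21).
Solving gives a_0 = 26/35, a_1 = -7/5, a_2 = 18/7, so
  g(x) = 18*x^2/7 - 7*x/5 + 26/35.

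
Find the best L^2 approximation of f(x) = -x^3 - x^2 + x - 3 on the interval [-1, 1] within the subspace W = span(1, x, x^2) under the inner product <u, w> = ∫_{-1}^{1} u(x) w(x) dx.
g(x) = -x^2 + 2*x/5 - 3

The best approximation g ∈ W is the orthogonal projection of f onto W. Writing g = a_0 + a_1 x + a_2 x^2, the coefficients solve the normal equations G · a = b where
  G_{ij} = <φ_i, φ_j> and b_i = <f, φ_i>, with φ_0 = 1, φ_1 = x, φ_2 = x^2.
G =
  [2, 0, 2/3]
  [0, 2/3, 0]
  [2/3, 0, 2/5],
b = (-20/3, 4/15, -12/5).
Solving gives a_0 = -3, a_1 = 2/5, a_2 = -1, so
  g(x) = -x^2 + 2*x/5 - 3.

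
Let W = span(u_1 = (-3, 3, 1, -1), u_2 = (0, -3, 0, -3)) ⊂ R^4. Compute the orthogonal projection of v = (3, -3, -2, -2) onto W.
proj_W(v) = (13/6, -71/18, -13/18, -19/18)

Set up U = [u_1 | ... | u_2] ∈ R^(4×2). The projector onto W = col(U) is P = U (U^T U)^(-1) U^T.
Compute U^T U =
  [20, -6]
  [-6, 18],
and U^T v = (-18, 15).
Solve U^T U · c = U^T v for the coefficients: c = (-13/18, 16/27). The projection is proj_W(v) = U c.
Check: (v - proj_W(v)) · u_1 = 0  (should be 0).
Check: (v - proj_W(v)) · u_2 = 0  (should be 0).
Result: proj_W(v) = (13/6, -71/18, -13/18, -19/18).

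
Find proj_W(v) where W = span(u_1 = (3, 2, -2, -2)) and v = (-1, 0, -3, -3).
proj_W(v) = (9/7, 6/7, -6/7, -6/7)

Set up U = [u_1 | ... | u_1] ∈ R^(4×1). The projector onto W = col(U) is P = U (U^T U)^(-1) U^T.
Compute U^T U =
  [21],
and U^T v = (9).
Solve U^T U · c = U^T v for the coefficients: c = (3/7). The projection is proj_W(v) = U c.
Check: (v - proj_W(v)) · u_1 = 0  (should be 0).
Result: proj_W(v) = (9/7, 6/7, -6/7, -6/7).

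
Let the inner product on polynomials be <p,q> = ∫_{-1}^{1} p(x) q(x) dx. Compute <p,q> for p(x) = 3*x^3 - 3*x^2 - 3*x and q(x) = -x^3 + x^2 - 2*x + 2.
<p,q> = -114/35

Expand the product: p(x)·q(x) = -3*x^6 + 6*x^5 - 6*x^4 + 9*x^3 - 6*x.
∫_{-1}^{1} of each monomial x^k gives [2/(k+1) if k even, 0 if k odd]. Integrating term-by-term (or equivalently evaluating the antiderivative F(x) = -3*x^7/7 + x^6 - 6*x^5/5 + 9*x^4/4 - 3*x^2 at the endpoints):
  F(1) − F(−1) = -193/140 − (263/140) = -114/35.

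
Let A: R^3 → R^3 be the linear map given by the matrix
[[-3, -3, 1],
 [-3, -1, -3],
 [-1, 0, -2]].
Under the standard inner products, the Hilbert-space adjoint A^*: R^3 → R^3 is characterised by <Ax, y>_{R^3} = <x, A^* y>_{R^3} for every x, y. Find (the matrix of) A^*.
A^* = A^T =
[[-3, -3, -1],
 [-3, -1, 0],
 [1, -3, -2]]

For real matrices with standard dot products, the defining identity <Ax, y> = <x, A^* y> gives (Ax)^T y = x^T (A^*) y, i.e. x^T A^T y = x^T (A^*) y. Since this holds for all x, y, we must have A^* = A^T. Therefore
A^* =
[[-3, -3, -1],
 [-3, -1, 0],
 [1, -3, -2]].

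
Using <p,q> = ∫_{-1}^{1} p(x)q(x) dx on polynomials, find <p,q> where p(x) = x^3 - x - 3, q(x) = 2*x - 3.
<p,q> = 262/15

Expand the product: p(x)·q(x) = 2*x^4 - 3*x^3 - 2*x^2 - 3*x + 9.
∫_{-1}^{1} of each monomial x^k gives [2/(k+1) if k even, 0 if k odd]. Integrating term-by-term (or equivalently evaluating the antiderivative F(x) = 2*x^5/5 - 3*x^4/4 - 2*x^3/3 - 3*x^2/2 + 9*x at the endpoints):
  F(1) − F(−1) = 389/60 − (-659/60) = 262/15.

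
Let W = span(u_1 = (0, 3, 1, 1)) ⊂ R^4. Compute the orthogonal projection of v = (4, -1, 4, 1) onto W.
proj_W(v) = (0, 6/11, 2/11, 2/11)

Set up U = [u_1 | ... | u_1] ∈ R^(4×1). The projector onto W = col(U) is P = U (U^T U)^(-1) U^T.
Compute U^T U =
  [11],
and U^T v = (2).
Solve U^T U · c = U^T v for the coefficients: c = (2/11). The projection is proj_W(v) = U c.
Check: (v - proj_W(v)) · u_1 = 0  (should be 0).
Result: proj_W(v) = (0, 6/11, 2/11, 2/11).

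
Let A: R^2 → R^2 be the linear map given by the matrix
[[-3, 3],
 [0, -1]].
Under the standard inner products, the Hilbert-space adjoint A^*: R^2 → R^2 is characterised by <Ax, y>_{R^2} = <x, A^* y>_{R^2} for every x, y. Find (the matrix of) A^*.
A^* = A^T =
[[-3, 0],
 [3, -1]]

For real matrices with standard dot products, the defining identity <Ax, y> = <x, A^* y> gives (Ax)^T y = x^T (A^*) y, i.e. x^T A^T y = x^T (A^*) y. Since this holds for all x, y, we must have A^* = A^T. Therefore
A^* =
[[-3, 0],
 [3, -1]].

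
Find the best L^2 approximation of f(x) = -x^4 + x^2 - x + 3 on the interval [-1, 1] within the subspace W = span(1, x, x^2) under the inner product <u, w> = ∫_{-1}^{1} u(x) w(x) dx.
g(x) = x^2/7 - x + 108/35

The best approximation g ∈ W is the orthogonal projection of f onto W. Writing g = a_0 + a_1 x + a_2 x^2, the coefficients solve the normal equations G · a = b where
  G_{ij} = <φ_i, φ_j> and b_i = <f, φ_i>, with φ_0 = 1, φ_1 = x, φ_2 = x^2.
G =
  [2, 0, 2/3]
  [0, 2/3, 0]
  [2/3, 0, 2/5],
b = (94/15, -2/3, 74/35).
Solving gives a_0 = 108/35, a_1 = -1, a_2 = 1/7, so
  g(x) = x^2/7 - x + 108/35.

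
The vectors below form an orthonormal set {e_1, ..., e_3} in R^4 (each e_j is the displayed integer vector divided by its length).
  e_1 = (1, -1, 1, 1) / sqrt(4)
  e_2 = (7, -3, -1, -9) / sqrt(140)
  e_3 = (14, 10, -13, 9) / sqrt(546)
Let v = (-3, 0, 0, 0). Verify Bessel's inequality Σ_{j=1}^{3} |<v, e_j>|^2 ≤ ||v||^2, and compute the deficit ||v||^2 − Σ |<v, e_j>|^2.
Σ |<v, e_j>|^2 = 561/65; ||v||^2 = 9; deficit = 24/65

Write each e_j = u_j / sqrt(<u_j, u_j>) where u_j is the displayed integer vector. Then <v, e_j> = <v, u_j> / sqrt(<u_j, u_j>), so |<v, e_j>|^2 = <v, u_j>^2 / <u_j, u_j>.
Coefficients: <v, e_1> = -3/sqrt(4), <v, e_2> = -21/sqrt(140), <v, e_3> = -42/sqrt(546).
Square and sum: Σ |<v, e_j>|^2 = 561/65.
Compute ||v||^2 = v·v = 9.
Deficit = 9 − 561/65 = 24/65 ≥ 0, confirming Bessel's inequality. (The deficit equals ||v − Σ <v,e_j> e_j||^2, the squared distance from v to span{e_j}.)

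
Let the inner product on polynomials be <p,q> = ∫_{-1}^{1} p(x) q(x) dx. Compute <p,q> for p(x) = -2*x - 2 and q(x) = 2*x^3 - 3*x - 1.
<p,q> = 32/5

Expand the product: p(x)·q(x) = -4*x^4 - 4*x^3 + 6*x^2 + 8*x + 2.
∫_{-1}^{1} of each monomial x^k gives [2/(k+1) if k even, 0 if k odd]. Integrating term-by-term (or equivalently evaluating the antiderivative F(x) = -4*x^5/5 - x^4 + 2*x^3 + 4*x^2 + 2*x at the endpoints):
  F(1) − F(−1) = 31/5 − (-1/5) = 32/5.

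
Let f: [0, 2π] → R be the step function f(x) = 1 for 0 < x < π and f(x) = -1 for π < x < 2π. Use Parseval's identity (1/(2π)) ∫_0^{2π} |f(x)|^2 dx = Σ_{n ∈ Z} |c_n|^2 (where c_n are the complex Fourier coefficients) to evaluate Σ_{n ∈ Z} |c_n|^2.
Σ |c_n|^2 = 1

Parseval equates the L^2 energy of f (normalised by 1/(2π)) with the ℓ^2 sum of its Fourier coefficients: (1/(2π)) ∫_0^{2π} |f|^2 = Σ |c_n|^2.
Compute the left side: (1/(2π)) [∫_0^π 1^2 dx + ∫_π^{2π} (-1)^2 dx] = (1/(2π)) · (1π + 1π) = (1 + 1)/2 = 1.
So Σ_{n ∈ Z} |c_n|^2 = 1.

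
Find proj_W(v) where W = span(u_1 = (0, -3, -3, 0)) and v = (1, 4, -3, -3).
proj_W(v) = (0, 1/2, 1/2, 0)

Set up U = [u_1 | ... | u_1] ∈ R^(4×1). The projector onto W = col(U) is P = U (U^T U)^(-1) U^T.
Compute U^T U =
  [18],
and U^T v = (-3).
Solve U^T U · c = U^T v for the coefficients: c = (-1/6). The projection is proj_W(v) = U c.
Check: (v - proj_W(v)) · u_1 = 0  (should be 0).
Result: proj_W(v) = (0, 1/2, 1/2, 0).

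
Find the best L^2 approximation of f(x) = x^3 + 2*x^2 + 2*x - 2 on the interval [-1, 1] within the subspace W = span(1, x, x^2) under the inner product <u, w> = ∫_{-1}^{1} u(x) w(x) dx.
g(x) = 2*x^2 + 13*x/5 - 2

The best approximation g ∈ W is the orthogonal projection of f onto W. Writing g = a_0 + a_1 x + a_2 x^2, the coefficients solve the normal equations G · a = b where
  G_{ij} = <φ_i, φ_j> and b_i = <f, φ_i>, with φ_0 = 1, φ_1 = x, φ_2 = x^2.
G =
  [2, 0, 2/3]
  [0, 2/3, 0]
  [2/3, 0, 2/5],
b = (-8/3, 26/15, -8/15).
Solving gives a_0 = -2, a_1 = 13/5, a_2 = 2, so
  g(x) = 2*x^2 + 13*x/5 - 2.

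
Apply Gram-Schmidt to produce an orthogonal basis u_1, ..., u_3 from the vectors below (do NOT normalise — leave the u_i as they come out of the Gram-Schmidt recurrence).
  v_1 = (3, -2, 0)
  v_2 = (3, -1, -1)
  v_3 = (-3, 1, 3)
Orthogonal basis:
  u_1 = (3, -2, 0)
  u_2 = (6/13, 9/13, -1)
  u_3 = (6/11, 9/11, 9/11)

Apply the Gram-Schmidt recurrence
  u_1 = v_1
  u_i = v_i − Σ_{j<i} ((v_i · u_j) / (u_j · u_j)) · u_j.

Step by step this gives:
  u_1 = (3, -2, 0)
  u_2 = (6/13, 9/13, -1)
  u_3 = (6/11, 9/11, 9/11)

Orthogonality check:
  u_2 · u_1 = 0 (should be 0)
  u_3 · u_1 = 0 (should be 0)
  u_3 · u_2 = 0 (should be 0)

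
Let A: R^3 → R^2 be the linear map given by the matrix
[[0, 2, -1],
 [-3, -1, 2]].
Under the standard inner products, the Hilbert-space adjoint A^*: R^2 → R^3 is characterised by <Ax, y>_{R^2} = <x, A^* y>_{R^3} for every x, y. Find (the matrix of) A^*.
A^* = A^T =
[[0, -3],
 [2, -1],
 [-1, 2]]

For real matrices with standard dot products, the defining identity <Ax, y> = <x, A^* y> gives (Ax)^T y = x^T (A^*) y, i.e. x^T A^T y = x^T (A^*) y. Since this holds for all x, y, we must have A^* = A^T. Therefore
A^* =
[[0, -3],
 [2, -1],
 [-1, 2]].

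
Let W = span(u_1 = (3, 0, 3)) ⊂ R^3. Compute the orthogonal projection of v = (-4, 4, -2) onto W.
proj_W(v) = (-3, 0, -3)

Set up U = [u_1 | ... | u_1] ∈ R^(3×1). The projector onto W = col(U) is P = U (U^T U)^(-1) U^T.
Compute U^T U =
  [18],
and U^T v = (-18).
Solve U^T U · c = U^T v for the coefficients: c = (-1). The projection is proj_W(v) = U c.
Check: (v - proj_W(v)) · u_1 = 0  (should be 0).
Result: proj_W(v) = (-3, 0, -3).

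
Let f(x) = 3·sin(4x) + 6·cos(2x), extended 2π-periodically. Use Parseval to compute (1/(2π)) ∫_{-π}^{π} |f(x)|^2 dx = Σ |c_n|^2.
Σ |c_n|^2 = 45/2

Expand |f|^2 and use orthogonality of {sin(nx), cos(mx)} on [-π, π]:
  ∫_{-π}^{π} sin(nx)^2 dx = π, ∫ cos(mx)^2 dx = π, and cross terms integrate to 0.
So ∫_{-π}^{π} f(x)^2 dx = 3^2 · π + 6^2 · π = (9 + 36)π.
Divide by 2π: (9 + 36)/2 = 45/2.
By Parseval, this equals Σ |c_n|^2.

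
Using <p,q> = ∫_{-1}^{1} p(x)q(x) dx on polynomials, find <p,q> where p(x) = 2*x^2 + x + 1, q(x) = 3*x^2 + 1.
<p,q> = 116/15

Expand the product: p(x)·q(x) = 6*x^4 + 3*x^3 + 5*x^2 + x + 1.
∫_{-1}^{1} of each monomial x^k gives [2/(k+1) if k even, 0 if k odd]. Integrating term-by-term (or equivalently evaluating the antiderivative F(x) = 6*x^5/5 + 3*x^4/4 + 5*x^3/3 + x^2/2 + x at the endpoints):
  F(1) − F(−1) = 307/60 − (-157/60) = 116/15.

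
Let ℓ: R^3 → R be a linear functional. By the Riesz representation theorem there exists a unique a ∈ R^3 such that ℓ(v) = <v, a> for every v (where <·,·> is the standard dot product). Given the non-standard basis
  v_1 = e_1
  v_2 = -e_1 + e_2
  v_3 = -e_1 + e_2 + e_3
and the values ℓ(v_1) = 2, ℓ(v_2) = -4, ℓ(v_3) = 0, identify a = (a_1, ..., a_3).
a = (2, -2, 4)

Write a = (a_1, ..., a_3) in the standard basis. For each basis vector v_i, ℓ(v_i) = <v_i, a> is a linear equation in the a_j's. Collect the n equations into a matrix system V a = ℓ, where row i of V is v_i (expressed in the standard basis). Since V is invertible (lower-triangular with 1s on the diagonal, up to permutation), solve by back-substitution:
  V =
[[1, 0, 0],
 [-1, 1, 0],
 [-1, 1, 1]]
  V a = (2, -4, 0)
Solving gives a = (2, -2, 4).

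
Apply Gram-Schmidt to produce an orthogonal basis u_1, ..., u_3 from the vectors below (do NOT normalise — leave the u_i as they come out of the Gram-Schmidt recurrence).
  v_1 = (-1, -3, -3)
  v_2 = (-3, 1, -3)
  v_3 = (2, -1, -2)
Orthogonal basis:
  u_1 = (-1, -3, -3)
  u_2 = (-48/19, 46/19, -30/19)
  u_3 = (57/35, 57/70, -19/14)

Apply the Gram-Schmidt recurrence
  u_1 = v_1
  u_i = v_i − Σ_{j<i} ((v_i · u_j) / (u_j · u_j)) · u_j.

Step by step this gives:
  u_1 = (-1, -3, -3)
  u_2 = (-48/19, 46/19, -30/19)
  u_3 = (57/35, 57/70, -19/14)

Orthogonality check:
  u_2 · u_1 = 0 (should be 0)
  u_3 · u_1 = 0 (should be 0)
  u_3 · u_2 = 0 (should be 0)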